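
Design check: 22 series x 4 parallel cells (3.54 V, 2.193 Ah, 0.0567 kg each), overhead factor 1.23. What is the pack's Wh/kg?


Step 1: V_pack = 22 * 3.54 = 77.88 V
Step 2: C_pack = 4 * 2.193 = 8.772 Ah
Step 3: E_pack = V_pack * C_pack = 77.88 * 8.772 = 683.16 Wh
Step 4: m_pack = 22 * 4 * 0.0567 * 1.23 = 6.1372 kg
Step 5: ED = E_pack / m_pack = 683.16 / 6.1372 = 111.3 Wh/kg

111.3 Wh/kg


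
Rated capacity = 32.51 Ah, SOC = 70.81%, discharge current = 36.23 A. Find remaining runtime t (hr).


Step 1: remaining = SOC/100 * C_total = 70.81/100 * 32.51 = 23.02 Ah
Step 2: t = remaining / I = 23.02 / 36.23 = 0.6354 hr

0.6354 hr


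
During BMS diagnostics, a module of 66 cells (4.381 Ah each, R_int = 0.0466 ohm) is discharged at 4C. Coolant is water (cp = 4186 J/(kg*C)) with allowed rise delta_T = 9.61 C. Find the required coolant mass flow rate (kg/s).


Step 1: I = 4 * 4.381 = 17.524 A
Step 2: Q_cell = I^2 * R = 17.524^2 * 0.0466 = 14.31 W
Step 3: Q_total = 66 * 14.31 = 944.46 W
Step 4: m_dot = Q_total / (cp * dT) = 944.46 / (4186 * 9.61) = 0.02348 kg/s

0.02348 kg/s


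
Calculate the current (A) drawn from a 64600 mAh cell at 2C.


Convert: capacity = 64600 mAh = 64.6 Ah
I = C_rate * capacity = 2 * 64.6 = 129.2 A

129.2 A


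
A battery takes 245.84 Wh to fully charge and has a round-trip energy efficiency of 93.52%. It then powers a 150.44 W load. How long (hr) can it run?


Step 1: E_discharge = eta/100 * E_charge = 93.52/100 * 245.84 = 229.91 Wh
Step 2: t = E_discharge / P = 229.91 / 150.44 = 1.528 hr

1.528 hr


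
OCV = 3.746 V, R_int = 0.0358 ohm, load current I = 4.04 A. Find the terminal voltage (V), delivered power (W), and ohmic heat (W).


Step 1: V_terminal = OCV - I*R = 3.746 - 4.04 * 0.0358 = 3.6014 V
Step 2: P_out = V_terminal * I = 3.6014 * 4.04 = 14.55 W
Step 3: Q = I^2 * R = 4.04^2 * 0.0358 = 0.5843 W

V=3.6014 V, P=14.55 W, Q=0.5843 W


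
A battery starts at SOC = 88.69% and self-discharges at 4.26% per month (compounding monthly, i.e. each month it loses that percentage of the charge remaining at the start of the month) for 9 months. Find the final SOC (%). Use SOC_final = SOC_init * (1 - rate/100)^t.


decay = (1 - 4.26/100)^9 = 0.67584
SOC_final = 88.69 * 0.67584 = 59.94%

59.94%


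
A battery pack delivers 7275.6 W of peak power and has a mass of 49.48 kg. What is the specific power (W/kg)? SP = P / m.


SP = P / m = 7275.6 / 49.48 = 147.0 W/kg

147.0 W/kg


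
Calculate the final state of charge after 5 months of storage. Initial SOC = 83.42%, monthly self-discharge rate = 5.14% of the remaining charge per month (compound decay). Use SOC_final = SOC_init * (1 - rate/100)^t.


Monthly retention factor = 1 - 5.14/100 = 0.9486
Over 5 months: factor^5 = 0.7681
SOC_final = 83.42 * 0.7681 = 64.07%

64.07%


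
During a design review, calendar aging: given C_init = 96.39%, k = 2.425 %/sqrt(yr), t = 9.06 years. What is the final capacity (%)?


sqrt(t) = sqrt(9.06) = 3.01
C_final = 96.39 - 2.425 * 3.01 = 89.09%

89.09%


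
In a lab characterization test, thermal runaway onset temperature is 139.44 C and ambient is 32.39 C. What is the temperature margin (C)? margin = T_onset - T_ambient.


Safety margin = 139.44 C - 32.39 C = 107.05 C

107.05 C


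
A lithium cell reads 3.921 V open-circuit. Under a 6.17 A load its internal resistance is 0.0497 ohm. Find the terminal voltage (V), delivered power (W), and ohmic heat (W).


Step 1: V_terminal = OCV - I*R = 3.921 - 6.17 * 0.0497 = 3.6144 V
Step 2: P_out = V_terminal * I = 3.6144 * 6.17 = 22.30 W
Step 3: Q = I^2 * R = 6.17^2 * 0.0497 = 1.892 W

V=3.6144 V, P=22.30 W, Q=1.892 W


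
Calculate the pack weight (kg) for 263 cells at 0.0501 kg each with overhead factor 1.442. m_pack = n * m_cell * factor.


m_pack = n * m_cell * overhead = 263 * 0.0501 * 1.442 = 19.00 kg

19.00 kg


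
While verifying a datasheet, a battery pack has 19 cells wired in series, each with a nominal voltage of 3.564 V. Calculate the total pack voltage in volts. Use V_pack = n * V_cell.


Series voltages add: 19 * 3.564 V = 67.716 V

67.716 V


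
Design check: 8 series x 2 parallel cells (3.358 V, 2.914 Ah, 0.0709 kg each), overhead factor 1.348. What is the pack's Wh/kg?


Step 1: V_pack = 8 * 3.358 = 26.864 V
Step 2: C_pack = 2 * 2.914 = 5.828 Ah
Step 3: E_pack = V_pack * C_pack = 26.864 * 5.828 = 156.56 Wh
Step 4: m_pack = 8 * 2 * 0.0709 * 1.348 = 1.5292 kg
Step 5: ED = E_pack / m_pack = 156.56 / 1.5292 = 102.4 Wh/kg

102.4 Wh/kg


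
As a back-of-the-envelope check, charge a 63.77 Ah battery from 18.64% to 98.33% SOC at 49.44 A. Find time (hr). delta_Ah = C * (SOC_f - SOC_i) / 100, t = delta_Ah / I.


Step 1: dSOC = 98.33% - 18.64% = 79.69%
Step 2: delta_Ah = 63.77 * 79.69 / 100 = 50.818 Ah
Step 3: t = 50.818 / 49.44 = 1.028 hr

1.028 hr


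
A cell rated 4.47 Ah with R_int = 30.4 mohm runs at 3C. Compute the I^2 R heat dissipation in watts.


Convert: R = 30.4 mohm = 0.0304 ohm
Step 1: I = C_rate * capacity = 3 * 4.47 = 13.41 A
Step 2: Q = I^2 * R = 13.41^2 * 0.0304 = 179.83 * 0.0304 = 5.467 W

5.467 W


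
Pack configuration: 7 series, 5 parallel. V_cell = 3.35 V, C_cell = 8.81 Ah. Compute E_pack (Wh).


V_pack = 7 * 3.35 = 23.45 V
C_pack = 5 * 8.81 = 44.05 Ah
E = V_pack * C_pack = 23.45 * 44.05 = 1033 Wh

1033 Wh


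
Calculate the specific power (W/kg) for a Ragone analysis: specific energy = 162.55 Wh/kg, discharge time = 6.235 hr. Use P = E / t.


P_specific = E / t = 162.55 / 6.235 = 26.07 W/kg

26.07 W/kg


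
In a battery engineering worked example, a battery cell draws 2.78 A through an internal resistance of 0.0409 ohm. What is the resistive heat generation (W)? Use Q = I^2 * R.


I^2 = 7.7284
Q = 7.7284 * 0.0409 = 0.3161 W

0.3161 W


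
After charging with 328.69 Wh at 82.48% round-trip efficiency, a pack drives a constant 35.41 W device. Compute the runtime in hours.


Step 1: E_discharge = eta/100 * E_charge = 82.48/100 * 328.69 = 271.1 Wh
Step 2: t = E_discharge / P = 271.1 / 35.41 = 7.656 hr

7.656 hr


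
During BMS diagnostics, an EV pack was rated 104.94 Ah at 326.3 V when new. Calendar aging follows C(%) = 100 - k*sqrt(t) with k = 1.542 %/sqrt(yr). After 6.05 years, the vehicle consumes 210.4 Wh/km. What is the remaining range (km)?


Step 1: capacity retention = 100 - 1.542 * sqrt(6.05) = 100 - 1.542 * 2.4597 = 96.207%
Step 2: C_now = 104.94 * 96.207/100 = 100.96 Ah
Step 3: E_pack = V * C_now = 326.3 * 100.96 = 32943 Wh
Step 4: range = E_pack / consumption = 32943 / 210.4 = 156.6 km

156.6 km


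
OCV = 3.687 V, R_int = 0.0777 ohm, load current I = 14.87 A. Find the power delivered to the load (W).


Step 1: V_terminal = OCV - I*R = 3.687 - 14.87 * 0.0777 = 2.5316 V
Step 2: P_out = V_terminal * I = 2.5316 * 14.87 = 37.64 W

37.64 W


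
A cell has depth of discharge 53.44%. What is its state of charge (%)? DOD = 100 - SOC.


SOC = 100 - DOD = 100 - 53.44 = 46.56%

46.56%


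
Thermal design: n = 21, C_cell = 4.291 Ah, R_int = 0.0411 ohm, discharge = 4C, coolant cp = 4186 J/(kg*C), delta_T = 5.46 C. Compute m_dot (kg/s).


Step 1: I = 4 * 4.291 = 17.164 A
Step 2: Q_cell = I^2 * R = 17.164^2 * 0.0411 = 12.108 W
Step 3: Q_total = 21 * 12.108 = 254.27 W
Step 4: m_dot = Q_total / (cp * dT) = 254.27 / (4186 * 5.46) = 0.01113 kg/s

0.01113 kg/s


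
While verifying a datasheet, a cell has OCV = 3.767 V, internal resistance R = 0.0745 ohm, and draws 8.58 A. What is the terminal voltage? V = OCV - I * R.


IR drop = 8.58 * 0.0745 = 0.63921 V
V = 3.767 - 0.63921 = 3.128 V

3.128 V


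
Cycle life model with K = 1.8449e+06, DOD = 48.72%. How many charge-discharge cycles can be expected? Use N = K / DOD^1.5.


Step 1: DOD^1.5 = 48.72^1.5 = 340.06
Step 2: N = 1.8449e+06 / 340.06 = 5425 cycles

5425 cycles


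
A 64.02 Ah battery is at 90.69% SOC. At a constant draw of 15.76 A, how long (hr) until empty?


Step 1: remaining = SOC/100 * C_total = 90.69/100 * 64.02 = 58.06 Ah
Step 2: t = remaining / I = 58.06 / 15.76 = 3.684 hr

3.684 hr


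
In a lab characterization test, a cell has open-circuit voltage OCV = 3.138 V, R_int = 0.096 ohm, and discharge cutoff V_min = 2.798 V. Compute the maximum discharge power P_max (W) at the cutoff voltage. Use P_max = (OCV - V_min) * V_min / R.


P_max = (OCV - V_min) * V_min / R = (3.138 - 2.798) * 2.798 / 0.096 = 0.34 * 2.798 / 0.096 = 9.910 W

9.910 W


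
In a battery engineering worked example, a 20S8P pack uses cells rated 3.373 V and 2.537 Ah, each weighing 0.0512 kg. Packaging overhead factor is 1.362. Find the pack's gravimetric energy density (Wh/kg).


Step 1: V_pack = 20 * 3.373 = 67.46 V
Step 2: C_pack = 8 * 2.537 = 20.296 Ah
Step 3: E_pack = V_pack * C_pack = 67.46 * 20.296 = 1369.2 Wh
Step 4: m_pack = 20 * 8 * 0.0512 * 1.362 = 11.158 kg
Step 5: ED = E_pack / m_pack = 1369.2 / 11.158 = 122.7 Wh/kg

122.7 Wh/kg


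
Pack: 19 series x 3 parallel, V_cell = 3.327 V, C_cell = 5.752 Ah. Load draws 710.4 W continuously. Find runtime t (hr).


Step 1: E_pack = Ns * V_cell * Np * C_cell = 19 * 3.327 * 3 * 5.752 = 1090.8 Wh
Step 2: t = E_pack / P = 1090.8 / 710.4 = 1.535 hr

1.535 hr


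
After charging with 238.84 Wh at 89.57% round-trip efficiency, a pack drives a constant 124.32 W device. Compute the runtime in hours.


Step 1: E_discharge = eta/100 * E_charge = 89.57/100 * 238.84 = 213.93 Wh
Step 2: t = E_discharge / P = 213.93 / 124.32 = 1.721 hr

1.721 hr


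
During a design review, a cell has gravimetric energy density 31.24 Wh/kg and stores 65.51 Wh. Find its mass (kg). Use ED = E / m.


m = E / ED = 65.51 / 31.24 = 2.097 kg

2.097 kg


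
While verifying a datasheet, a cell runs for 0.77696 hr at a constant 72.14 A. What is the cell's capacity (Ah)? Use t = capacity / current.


C = I * t = 72.14 * 0.77696 = 56.05 Ah

56.05 Ah


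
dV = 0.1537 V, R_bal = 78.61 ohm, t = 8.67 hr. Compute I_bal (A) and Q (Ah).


I_bal = dV / R = 0.1537 / 78.61 = 0.0019552 A
Q = I_bal * t = 0.0019552 * 8.67 = 0.01695 Ah

I=0.0019552 A, Q=0.01695 Ah


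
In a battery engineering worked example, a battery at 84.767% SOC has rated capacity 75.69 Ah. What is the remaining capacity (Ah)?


remaining = SOC / 100 * total = 84.767 / 100 * 75.69 = 64.16 Ah

64.16 Ah


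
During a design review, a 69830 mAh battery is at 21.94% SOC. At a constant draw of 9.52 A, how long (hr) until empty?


Convert: C_total = 69830 mAh = 69.83 Ah
Step 1: remaining = SOC/100 * C_total = 21.94/100 * 69.83 = 15.321 Ah
Step 2: t = remaining / I = 15.321 / 9.52 = 1.609 hr

1.609 hr


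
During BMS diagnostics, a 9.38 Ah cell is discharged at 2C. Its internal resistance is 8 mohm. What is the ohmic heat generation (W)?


Convert: R = 8 mohm = 0.008 ohm
Step 1: I = C_rate * capacity = 2 * 9.38 = 18.76 A
Step 2: Q = I^2 * R = 18.76^2 * 0.008 = 351.94 * 0.008 = 2.816 W

2.816 W


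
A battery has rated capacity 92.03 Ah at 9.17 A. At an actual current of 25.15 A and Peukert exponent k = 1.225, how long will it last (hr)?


Step 1: t_rated = C / I_rated = 92.03 / 9.17 = 10.036 hr
Step 2: ratio = 9.17 / 25.15 = 0.36461
Step 3: ratio^k = 0.36461^1.225 = 0.29056
Step 4: t = t_rated * ratio^k = 10.036 * 0.29056 = 2.916 hr

2.916 hr


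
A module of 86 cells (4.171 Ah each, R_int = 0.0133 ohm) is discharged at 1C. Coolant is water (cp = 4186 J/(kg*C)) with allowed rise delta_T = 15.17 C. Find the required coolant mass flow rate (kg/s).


Step 1: I = 1 * 4.171 = 4.171 A
Step 2: Q_cell = I^2 * R = 4.171^2 * 0.0133 = 0.23138 W
Step 3: Q_total = 86 * 0.23138 = 19.899 W
Step 4: m_dot = Q_total / (cp * dT) = 19.899 / (4186 * 15.17) = 3.134e-04 kg/s

3.134e-04 kg/s


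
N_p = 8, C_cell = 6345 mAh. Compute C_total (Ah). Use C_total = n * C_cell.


Convert: C_cell = 6345 mAh = 6.345 Ah
C_total = 8 * 6.345 = 50.76 Ah

50.76 Ah


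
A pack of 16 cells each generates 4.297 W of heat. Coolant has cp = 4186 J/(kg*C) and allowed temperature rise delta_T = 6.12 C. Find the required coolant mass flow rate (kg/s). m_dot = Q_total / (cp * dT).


Q_total = 16 * 4.297 = 68.752 W
m_dot = Q_total / (cp * dT) = 68.752 / (4186 * 6.12) = 0.002684 kg/s

0.002684 kg/s


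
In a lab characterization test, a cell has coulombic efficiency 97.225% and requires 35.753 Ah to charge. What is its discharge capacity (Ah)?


Q_dis = eta/100 * Q_chg = 97.225/100 * 35.753 = 34.76 Ah

34.76 Ah


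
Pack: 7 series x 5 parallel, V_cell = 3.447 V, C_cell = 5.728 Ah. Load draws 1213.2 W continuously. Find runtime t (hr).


Step 1: E_pack = Ns * V_cell * Np * C_cell = 7 * 3.447 * 5 * 5.728 = 691.05 Wh
Step 2: t = E_pack / P = 691.05 / 1213.2 = 0.5696 hr

0.5696 hr


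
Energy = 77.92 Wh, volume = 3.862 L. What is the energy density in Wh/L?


ED = E / V = 77.92 / 3.862 = 20.18 Wh/L

20.18 Wh/L


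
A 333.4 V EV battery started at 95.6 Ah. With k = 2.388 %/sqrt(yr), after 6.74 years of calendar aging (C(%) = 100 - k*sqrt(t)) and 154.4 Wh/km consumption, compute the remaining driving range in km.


Step 1: capacity retention = 100 - 2.388 * sqrt(6.74) = 100 - 2.388 * 2.5962 = 93.8%
Step 2: C_now = 95.6 * 93.8/100 = 89.673 Ah
Step 3: E_pack = V * C_now = 333.4 * 89.673 = 29897 Wh
Step 4: range = E_pack / consumption = 29897 / 154.4 = 193.6 km

193.6 km


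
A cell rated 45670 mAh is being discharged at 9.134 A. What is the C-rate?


Convert: capacity = 45670 mAh = 45.67 Ah
C_rate = I / capacity = 9.134 / 45.67 = 0.2C

0.2C


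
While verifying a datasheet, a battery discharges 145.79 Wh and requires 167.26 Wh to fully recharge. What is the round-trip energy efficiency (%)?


Round-trip efficiency = 145.79/167.26 * 100% = 87.16%

87.16%


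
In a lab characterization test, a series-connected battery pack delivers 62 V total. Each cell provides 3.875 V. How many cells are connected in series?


n = V_pack / V_cell = 62 / 3.875 = 16

16


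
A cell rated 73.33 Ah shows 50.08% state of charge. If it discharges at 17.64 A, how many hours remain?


Step 1: remaining = SOC/100 * C_total = 50.08/100 * 73.33 = 36.724 Ah
Step 2: t = remaining / I = 36.724 / 17.64 = 2.082 hr

2.082 hr


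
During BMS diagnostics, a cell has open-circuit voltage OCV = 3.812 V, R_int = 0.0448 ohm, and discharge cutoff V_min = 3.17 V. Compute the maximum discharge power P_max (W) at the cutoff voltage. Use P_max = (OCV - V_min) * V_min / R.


dV = OCV - V_min = 0.642 V (so I_max = dV / R)
P_max = dV * V_min / R = 0.642 * 3.17 / 0.0448 = 45.43 W

45.43 W


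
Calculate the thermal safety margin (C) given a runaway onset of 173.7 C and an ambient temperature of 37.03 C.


Safety margin = 173.7 C - 37.03 C = 136.67 C

136.67 C


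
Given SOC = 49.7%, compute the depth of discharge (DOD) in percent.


DOD = 100 - SOC = 100 - 49.7 = 50.3%

50.3%


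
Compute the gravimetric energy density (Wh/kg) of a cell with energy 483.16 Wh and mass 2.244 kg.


ED = E / m = 483.16 / 2.244 = 215.3 Wh/kg

215.3 Wh/kg


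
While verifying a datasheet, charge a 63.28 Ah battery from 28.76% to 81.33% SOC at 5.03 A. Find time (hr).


Step 1: dSOC = 81.33% - 28.76% = 52.57%
Step 2: delta_Ah = 63.28 * 52.57 / 100 = 33.266 Ah
Step 3: t = 33.266 / 5.03 = 6.614 hr

6.614 hr


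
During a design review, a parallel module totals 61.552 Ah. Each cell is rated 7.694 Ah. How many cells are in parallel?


n = C_total / C_cell = 61.552 / 7.694 = 8

8


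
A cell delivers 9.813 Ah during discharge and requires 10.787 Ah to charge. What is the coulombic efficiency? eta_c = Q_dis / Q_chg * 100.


eta_c = Q_dis / Q_chg * 100 = 9.813 / 10.787 * 100 = 90.97%

90.97%


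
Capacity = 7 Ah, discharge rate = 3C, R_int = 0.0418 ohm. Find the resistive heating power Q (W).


Step 1: I = C_rate * capacity = 3 * 7 = 21 A
Step 2: Q = I^2 * R = 21^2 * 0.0418 = 441 * 0.0418 = 18.43 W

18.43 W


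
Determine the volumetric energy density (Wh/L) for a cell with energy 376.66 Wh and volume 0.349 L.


Volumetric ED = 376.66 Wh / 0.349 L = 1079 Wh/L

1079 Wh/L


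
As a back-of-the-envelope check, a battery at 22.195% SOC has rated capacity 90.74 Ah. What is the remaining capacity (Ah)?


remaining = SOC / 100 * total = 22.195 / 100 * 90.74 = 20.14 Ah

20.14 Ah


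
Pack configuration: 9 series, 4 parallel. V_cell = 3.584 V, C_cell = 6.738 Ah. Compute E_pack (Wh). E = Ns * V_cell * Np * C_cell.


V_pack = 9 * 3.584 = 32.256 V
C_pack = 4 * 6.738 = 26.952 Ah
E = V_pack * C_pack = 32.256 * 26.952 = 869.4 Wh

869.4 Wh


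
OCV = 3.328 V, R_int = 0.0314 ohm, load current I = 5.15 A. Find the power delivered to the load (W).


Step 1: V_terminal = OCV - I*R = 3.328 - 5.15 * 0.0314 = 3.1663 V
Step 2: P_out = V_terminal * I = 3.1663 * 5.15 = 16.31 W

16.31 W


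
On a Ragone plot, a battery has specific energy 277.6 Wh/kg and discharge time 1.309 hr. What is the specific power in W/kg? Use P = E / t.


Specific power = 277.6 Wh/kg / 1.309 hr = 212.1 W/kg

212.1 W/kg


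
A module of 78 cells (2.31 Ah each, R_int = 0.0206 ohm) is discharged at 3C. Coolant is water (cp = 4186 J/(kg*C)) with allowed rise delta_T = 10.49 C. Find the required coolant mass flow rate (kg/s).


Step 1: I = 3 * 2.31 = 6.93 A
Step 2: Q_cell = I^2 * R = 6.93^2 * 0.0206 = 0.98931 W
Step 3: Q_total = 78 * 0.98931 = 77.166 W
Step 4: m_dot = Q_total / (cp * dT) = 77.166 / (4186 * 10.49) = 0.001757 kg/s

0.001757 kg/s


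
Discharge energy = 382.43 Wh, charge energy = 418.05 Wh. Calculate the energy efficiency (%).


eta_e = E_dis / E_chg * 100 = 382.43 / 418.05 * 100 = 91.48%

91.48%


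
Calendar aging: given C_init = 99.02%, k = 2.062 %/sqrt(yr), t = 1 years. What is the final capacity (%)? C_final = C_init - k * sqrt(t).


Step 1: sqrt(1 yr) = 1
Step 2: drop = 2.062 * 1 = 2.062
Step 3: C_final = 99.02 - 2.062 = 96.96%

96.96%


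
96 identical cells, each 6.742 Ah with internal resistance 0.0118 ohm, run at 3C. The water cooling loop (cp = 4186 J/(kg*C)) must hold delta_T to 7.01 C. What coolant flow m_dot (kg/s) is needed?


Step 1: I = 3 * 6.742 = 20.226 A
Step 2: Q_cell = I^2 * R = 20.226^2 * 0.0118 = 4.8273 W
Step 3: Q_total = 96 * 4.8273 = 463.42 W
Step 4: m_dot = Q_total / (cp * dT) = 463.42 / (4186 * 7.01) = 0.01579 kg/s

0.01579 kg/s


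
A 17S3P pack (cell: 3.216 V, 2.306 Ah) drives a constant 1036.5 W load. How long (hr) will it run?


Step 1: E_pack = Ns * V_cell * Np * C_cell = 17 * 3.216 * 3 * 2.306 = 378.22 Wh
Step 2: t = E_pack / P = 378.22 / 1036.5 = 0.3649 hr

0.3649 hr


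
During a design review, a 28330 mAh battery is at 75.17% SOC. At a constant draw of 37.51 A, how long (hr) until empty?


Convert: C_total = 28330 mAh = 28.33 Ah
Step 1: remaining = SOC/100 * C_total = 75.17/100 * 28.33 = 21.296 Ah
Step 2: t = remaining / I = 21.296 / 37.51 = 0.5677 hr

0.5677 hr


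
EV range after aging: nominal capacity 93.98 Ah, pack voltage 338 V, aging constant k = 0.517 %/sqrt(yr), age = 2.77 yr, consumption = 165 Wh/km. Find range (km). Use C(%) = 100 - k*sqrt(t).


Step 1: capacity retention = 100 - 0.517 * sqrt(2.77) = 100 - 0.517 * 1.6643 = 99.14%
Step 2: C_now = 93.98 * 99.14/100 = 93.172 Ah
Step 3: E_pack = V * C_now = 338 * 93.172 = 31492 Wh
Step 4: range = E_pack / consumption = 31492 / 165 = 190.9 km

190.9 km


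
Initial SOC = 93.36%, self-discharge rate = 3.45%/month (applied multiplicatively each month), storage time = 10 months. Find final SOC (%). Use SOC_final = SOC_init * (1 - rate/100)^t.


Monthly retention factor = 1 - 3.45/100 = 0.9655
Over 10 months: factor^10 = 0.70392
SOC_final = 93.36 * 0.70392 = 65.72%

65.72%


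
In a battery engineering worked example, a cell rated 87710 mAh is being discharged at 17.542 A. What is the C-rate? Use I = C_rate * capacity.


Convert: capacity = 87710 mAh = 87.71 Ah
C_rate = I / capacity = 17.542 / 87.71 = 0.2C

0.2C


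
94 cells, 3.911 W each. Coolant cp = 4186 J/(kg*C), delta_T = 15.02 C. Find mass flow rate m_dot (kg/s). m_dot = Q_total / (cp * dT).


Q_total = 94 * 3.911 = 367.63 W
m_dot = Q_total / (cp * dT) = 367.63 / (4186 * 15.02) = 0.005847 kg/s

0.005847 kg/s


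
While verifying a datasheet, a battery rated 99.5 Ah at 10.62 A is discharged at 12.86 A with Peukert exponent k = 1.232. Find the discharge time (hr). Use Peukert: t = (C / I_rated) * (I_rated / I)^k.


t_rated = C / I_rated = 99.5 / 10.62 = 9.3691 hr
(I_rated/I)^k = (0.82582)^1.232 = 0.78996
t = t_rated * (I_rated/I)^k = 9.3691 * 0.78996 = 7.401 hr

7.401 hr


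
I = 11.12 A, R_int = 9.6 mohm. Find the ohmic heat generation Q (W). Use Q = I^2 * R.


Convert: R = 9.6 mohm = 0.0096 ohm
I^2 = 123.65
Q = 123.65 * 0.0096 = 1.187 W

1.187 W


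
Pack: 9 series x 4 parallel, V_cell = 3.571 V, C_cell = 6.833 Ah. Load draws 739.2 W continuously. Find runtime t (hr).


Step 1: E_pack = Ns * V_cell * Np * C_cell = 9 * 3.571 * 4 * 6.833 = 878.42 Wh
Step 2: t = E_pack / P = 878.42 / 739.2 = 1.188 hr

1.188 hr


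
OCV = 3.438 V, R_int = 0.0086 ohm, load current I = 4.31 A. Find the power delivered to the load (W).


Step 1: V_terminal = OCV - I*R = 3.438 - 4.31 * 0.0086 = 3.4009 V
Step 2: P_out = V_terminal * I = 3.4009 * 4.31 = 14.66 W

14.66 W


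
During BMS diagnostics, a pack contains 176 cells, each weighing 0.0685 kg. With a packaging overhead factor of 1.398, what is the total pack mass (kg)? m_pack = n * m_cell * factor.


m_pack = n * m_cell * overhead = 176 * 0.0685 * 1.398 = 16.85 kg

16.85 kg


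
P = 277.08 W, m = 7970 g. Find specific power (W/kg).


Convert: m = 7970 g = 7.97 kg
Specific power = 277.08 W / 7.97 kg = 34.77 W/kg

34.77 W/kg


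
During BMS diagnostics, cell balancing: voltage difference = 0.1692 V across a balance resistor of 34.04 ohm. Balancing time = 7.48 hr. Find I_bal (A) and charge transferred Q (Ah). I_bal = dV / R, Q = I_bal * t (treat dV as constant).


First, Ohm's law: I_bal = 0.1692 V / 34.04 ohm = 0.0049706 A
Then Q = I * t = 0.0049706 A * 7.48 hr = 0.03718 Ah

I=0.0049706 A, Q=0.03718 Ah


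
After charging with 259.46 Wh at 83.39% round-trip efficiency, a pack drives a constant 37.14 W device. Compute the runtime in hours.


Step 1: E_discharge = eta/100 * E_charge = 83.39/100 * 259.46 = 216.36 Wh
Step 2: t = E_discharge / P = 216.36 / 37.14 = 5.826 hr

5.826 hr


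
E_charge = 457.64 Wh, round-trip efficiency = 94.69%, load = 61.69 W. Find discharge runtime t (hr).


Step 1: E_discharge = eta/100 * E_charge = 94.69/100 * 457.64 = 433.34 Wh
Step 2: t = E_discharge / P = 433.34 / 61.69 = 7.024 hr

7.024 hr


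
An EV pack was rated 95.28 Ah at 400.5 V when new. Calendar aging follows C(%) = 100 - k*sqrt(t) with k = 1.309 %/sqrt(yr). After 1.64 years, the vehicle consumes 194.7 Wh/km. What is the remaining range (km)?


Step 1: capacity retention = 100 - 1.309 * sqrt(1.64) = 100 - 1.309 * 1.2806 = 98.324%
Step 2: C_now = 95.28 * 98.324/100 = 93.683 Ah
Step 3: E_pack = V * C_now = 400.5 * 93.683 = 37520 Wh
Step 4: range = E_pack / consumption = 37520 / 194.7 = 192.7 km

192.7 km


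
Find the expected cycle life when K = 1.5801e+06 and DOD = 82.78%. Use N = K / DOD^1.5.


Step 1: DOD^1.5 = 82.78^1.5 = 753.16
Step 2: N = 1.5801e+06 / 753.16 = 2098 cycles

2098 cycles


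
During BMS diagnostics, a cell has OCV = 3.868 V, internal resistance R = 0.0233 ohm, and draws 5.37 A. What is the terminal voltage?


V = OCV - I*R = 3.868 - 5.37 * 0.0233 = 3.743 V

3.743 V


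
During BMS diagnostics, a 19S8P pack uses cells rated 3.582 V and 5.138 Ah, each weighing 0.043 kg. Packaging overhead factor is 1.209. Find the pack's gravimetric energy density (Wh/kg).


Step 1: V_pack = 19 * 3.582 = 68.058 V
Step 2: C_pack = 8 * 5.138 = 41.104 Ah
Step 3: E_pack = V_pack * C_pack = 68.058 * 41.104 = 2797.5 Wh
Step 4: m_pack = 19 * 8 * 0.043 * 1.209 = 7.902 kg
Step 5: ED = E_pack / m_pack = 2797.5 / 7.902 = 354.0 Wh/kg

354.0 Wh/kg


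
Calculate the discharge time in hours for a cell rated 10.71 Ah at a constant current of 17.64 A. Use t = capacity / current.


t = capacity / current = 10.71 / 17.64 = 0.6071 hr

0.6071 hr


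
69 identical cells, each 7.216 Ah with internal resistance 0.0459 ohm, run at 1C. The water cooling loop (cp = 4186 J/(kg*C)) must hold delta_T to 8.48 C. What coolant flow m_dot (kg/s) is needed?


Step 1: I = 1 * 7.216 = 7.216 A
Step 2: Q_cell = I^2 * R = 7.216^2 * 0.0459 = 2.39 W
Step 3: Q_total = 69 * 2.39 = 164.91 W
Step 4: m_dot = Q_total / (cp * dT) = 164.91 / (4186 * 8.48) = 0.004646 kg/s

0.004646 kg/s


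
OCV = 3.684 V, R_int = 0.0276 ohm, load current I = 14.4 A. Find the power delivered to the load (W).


Step 1: V_terminal = OCV - I*R = 3.684 - 14.4 * 0.0276 = 3.2866 V
Step 2: P_out = V_terminal * I = 3.2866 * 14.4 = 47.33 W

47.33 W


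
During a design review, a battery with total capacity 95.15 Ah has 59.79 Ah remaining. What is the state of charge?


SOC% = 59.79 / 95.15 * 100 = 62.84%

62.84%


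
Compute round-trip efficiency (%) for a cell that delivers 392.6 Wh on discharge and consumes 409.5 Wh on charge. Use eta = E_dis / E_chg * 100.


eta_e = E_dis / E_chg * 100 = 392.6 / 409.5 * 100 = 95.87%

95.87%


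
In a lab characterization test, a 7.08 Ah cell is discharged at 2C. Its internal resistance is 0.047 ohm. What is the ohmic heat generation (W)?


Step 1: I = C_rate * capacity = 2 * 7.08 = 14.16 A
Step 2: Q = I^2 * R = 14.16^2 * 0.047 = 200.51 * 0.047 = 9.424 W

9.424 W


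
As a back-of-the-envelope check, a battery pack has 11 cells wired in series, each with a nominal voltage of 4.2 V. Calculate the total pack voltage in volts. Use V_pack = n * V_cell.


With 11 cells in series at 4.2 V each, V_pack = 46.2 V

46.2 V


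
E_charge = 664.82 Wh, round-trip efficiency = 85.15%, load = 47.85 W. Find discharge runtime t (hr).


Step 1: E_discharge = eta/100 * E_charge = 85.15/100 * 664.82 = 566.09 Wh
Step 2: t = E_discharge / P = 566.09 / 47.85 = 11.83 hr

11.83 hr


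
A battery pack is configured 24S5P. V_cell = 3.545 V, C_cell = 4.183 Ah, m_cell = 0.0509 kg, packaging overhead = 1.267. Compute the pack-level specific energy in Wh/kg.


Step 1: V_pack = 24 * 3.545 = 85.08 V
Step 2: C_pack = 5 * 4.183 = 20.915 Ah
Step 3: E_pack = V_pack * C_pack = 85.08 * 20.915 = 1779.4 Wh
Step 4: m_pack = 24 * 5 * 0.0509 * 1.267 = 7.7388 kg
Step 5: ED = E_pack / m_pack = 1779.4 / 7.7388 = 229.9 Wh/kg

229.9 Wh/kg


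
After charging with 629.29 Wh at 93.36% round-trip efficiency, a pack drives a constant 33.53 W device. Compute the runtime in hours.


Step 1: E_discharge = eta/100 * E_charge = 93.36/100 * 629.29 = 587.51 Wh
Step 2: t = E_discharge / P = 587.51 / 33.53 = 17.52 hr

17.52 hr


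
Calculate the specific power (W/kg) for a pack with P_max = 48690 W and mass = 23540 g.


Convert: m = 23540 g = 23.54 kg
SP = P / m = 48690 / 23.54 = 2068 W/kg

2068 W/kg


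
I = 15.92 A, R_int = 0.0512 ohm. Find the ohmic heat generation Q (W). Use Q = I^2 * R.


Q = I^2 * R = 15.92^2 * 0.0512 = 12.98 W

12.98 W


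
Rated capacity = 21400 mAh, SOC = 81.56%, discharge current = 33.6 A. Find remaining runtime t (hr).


Convert: C_total = 21400 mAh = 21.4 Ah
Step 1: remaining = SOC/100 * C_total = 81.56/100 * 21.4 = 17.454 Ah
Step 2: t = remaining / I = 17.454 / 33.6 = 0.5195 hr

0.5195 hr


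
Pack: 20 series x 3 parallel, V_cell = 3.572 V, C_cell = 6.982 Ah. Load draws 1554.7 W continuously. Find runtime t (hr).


Step 1: E_pack = Ns * V_cell * Np * C_cell = 20 * 3.572 * 3 * 6.982 = 1496.4 Wh
Step 2: t = E_pack / P = 1496.4 / 1554.7 = 0.9625 hr

0.9625 hr


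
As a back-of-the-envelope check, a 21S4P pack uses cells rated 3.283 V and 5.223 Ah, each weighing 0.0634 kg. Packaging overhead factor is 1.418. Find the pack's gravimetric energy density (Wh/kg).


Step 1: V_pack = 21 * 3.283 = 68.943 V
Step 2: C_pack = 4 * 5.223 = 20.892 Ah
Step 3: E_pack = V_pack * C_pack = 68.943 * 20.892 = 1440.4 Wh
Step 4: m_pack = 21 * 4 * 0.0634 * 1.418 = 7.5517 kg
Step 5: ED = E_pack / m_pack = 1440.4 / 7.5517 = 190.7 Wh/kg

190.7 Wh/kg


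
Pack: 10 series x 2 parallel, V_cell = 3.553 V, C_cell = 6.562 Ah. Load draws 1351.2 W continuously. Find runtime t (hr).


Step 1: E_pack = Ns * V_cell * Np * C_cell = 10 * 3.553 * 2 * 6.562 = 466.3 Wh
Step 2: t = E_pack / P = 466.3 / 1351.2 = 0.3451 hr

0.3451 hr


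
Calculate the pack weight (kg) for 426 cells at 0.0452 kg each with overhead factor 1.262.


m_pack = n * m_cell * overhead = 426 * 0.0452 * 1.262 = 24.30 kg

24.30 kg


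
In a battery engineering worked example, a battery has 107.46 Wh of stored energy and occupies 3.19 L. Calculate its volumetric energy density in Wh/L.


Volumetric ED = 107.46 Wh / 3.19 L = 33.69 Wh/L

33.69 Wh/L


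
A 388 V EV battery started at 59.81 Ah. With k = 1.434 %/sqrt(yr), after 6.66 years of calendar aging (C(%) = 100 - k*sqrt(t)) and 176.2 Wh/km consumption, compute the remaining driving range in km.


Step 1: capacity retention = 100 - 1.434 * sqrt(6.66) = 100 - 1.434 * 2.5807 = 96.299%
Step 2: C_now = 59.81 * 96.299/100 = 57.596 Ah
Step 3: E_pack = V * C_now = 388 * 57.596 = 22347 Wh
Step 4: range = E_pack / consumption = 22347 / 176.2 = 126.8 km

126.8 km


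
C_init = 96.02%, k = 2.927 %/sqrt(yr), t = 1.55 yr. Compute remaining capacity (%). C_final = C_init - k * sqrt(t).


Step 1: sqrt(1.55 yr) = 1.245
Step 2: drop = 2.927 * 1.245 = 3.6441
Step 3: C_final = 96.02 - 3.6441 = 92.38%

92.38%


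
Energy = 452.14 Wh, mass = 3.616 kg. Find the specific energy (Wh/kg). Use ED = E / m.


ED = E / m = 452.14 / 3.616 = 125.0 Wh/kg

125.0 Wh/kg


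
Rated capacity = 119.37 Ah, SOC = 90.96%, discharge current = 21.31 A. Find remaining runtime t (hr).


Step 1: remaining = SOC/100 * C_total = 90.96/100 * 119.37 = 108.58 Ah
Step 2: t = remaining / I = 108.58 / 21.31 = 5.095 hr

5.095 hr


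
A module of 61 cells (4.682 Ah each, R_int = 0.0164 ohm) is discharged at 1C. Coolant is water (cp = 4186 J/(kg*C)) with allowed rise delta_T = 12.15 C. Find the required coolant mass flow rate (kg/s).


Step 1: I = 1 * 4.682 = 4.682 A
Step 2: Q_cell = I^2 * R = 4.682^2 * 0.0164 = 0.35951 W
Step 3: Q_total = 61 * 0.35951 = 21.93 W
Step 4: m_dot = Q_total / (cp * dT) = 21.93 / (4186 * 12.15) = 4.312e-04 kg/s

4.312e-04 kg/s


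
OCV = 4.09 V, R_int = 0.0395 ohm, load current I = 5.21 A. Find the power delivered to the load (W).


Step 1: V_terminal = OCV - I*R = 4.09 - 5.21 * 0.0395 = 3.8842 V
Step 2: P_out = V_terminal * I = 3.8842 * 5.21 = 20.24 W

20.24 W


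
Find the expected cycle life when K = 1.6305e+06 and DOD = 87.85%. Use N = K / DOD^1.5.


Step 1: DOD^1.5 = 87.85^1.5 = 823.4
Step 2: N = 1.6305e+06 / 823.4 = 1980 cycles

1980 cycles


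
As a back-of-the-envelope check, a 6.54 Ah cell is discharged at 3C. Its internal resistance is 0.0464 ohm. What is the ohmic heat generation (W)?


Step 1: I = C_rate * capacity = 3 * 6.54 = 19.62 A
Step 2: Q = I^2 * R = 19.62^2 * 0.0464 = 384.94 * 0.0464 = 17.86 W

17.86 W


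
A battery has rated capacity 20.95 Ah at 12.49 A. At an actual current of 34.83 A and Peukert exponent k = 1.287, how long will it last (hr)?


Step 1: t_rated = C / I_rated = 20.95 / 12.49 = 1.6773 hr
Step 2: ratio = 12.49 / 34.83 = 0.3586
Step 3: ratio^k = 0.3586^1.287 = 0.26717
Step 4: t = t_rated * ratio^k = 1.6773 * 0.26717 = 0.4481 hr

0.4481 hr


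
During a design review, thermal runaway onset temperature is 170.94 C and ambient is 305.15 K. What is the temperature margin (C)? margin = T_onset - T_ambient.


Convert: T_ambient = 305.15 K = 32 C
margin = 170.94 - 32 = 138.94 C

138.94 C


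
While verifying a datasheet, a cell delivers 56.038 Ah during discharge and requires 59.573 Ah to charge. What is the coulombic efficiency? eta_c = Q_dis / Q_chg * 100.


eta_c = Q_dis / Q_chg * 100 = 56.038 / 59.573 * 100 = 94.07%

94.07%


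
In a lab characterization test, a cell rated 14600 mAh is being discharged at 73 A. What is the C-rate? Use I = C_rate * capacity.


Convert: capacity = 14600 mAh = 14.6 Ah
C_rate = I / capacity = 73 / 14.6 = 5C

5C


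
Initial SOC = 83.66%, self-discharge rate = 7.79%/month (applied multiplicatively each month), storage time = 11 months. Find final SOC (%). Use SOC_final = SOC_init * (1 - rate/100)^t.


Monthly retention factor = 1 - 7.79/100 = 0.9221
Over 11 months: factor^11 = 0.40979
SOC_final = 83.66 * 0.40979 = 34.28%

34.28%


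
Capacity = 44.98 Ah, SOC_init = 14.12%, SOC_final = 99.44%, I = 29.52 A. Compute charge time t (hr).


delta_Ah = 44.98 * (99.44 - 14.12) / 100 = 38.377 Ah
t = delta_Ah / I = 38.377 / 29.52 = 1.300 hr

1.300 hr


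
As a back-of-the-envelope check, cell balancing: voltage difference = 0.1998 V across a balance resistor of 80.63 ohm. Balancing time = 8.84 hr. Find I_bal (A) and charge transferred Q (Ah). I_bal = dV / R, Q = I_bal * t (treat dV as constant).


First, Ohm's law: I_bal = 0.1998 V / 80.63 ohm = 0.002478 A
Then Q = I * t = 0.002478 A * 8.84 hr = 0.02191 Ah

I=0.002478 A, Q=0.02191 Ah


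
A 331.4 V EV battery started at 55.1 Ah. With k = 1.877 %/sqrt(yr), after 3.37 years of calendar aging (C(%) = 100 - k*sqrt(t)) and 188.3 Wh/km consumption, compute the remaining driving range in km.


Step 1: capacity retention = 100 - 1.877 * sqrt(3.37) = 100 - 1.877 * 1.8358 = 96.554%
Step 2: C_now = 55.1 * 96.554/100 = 53.201 Ah
Step 3: E_pack = V * C_now = 331.4 * 53.201 = 17631 Wh
Step 4: range = E_pack / consumption = 17631 / 188.3 = 93.63 km

93.63 km


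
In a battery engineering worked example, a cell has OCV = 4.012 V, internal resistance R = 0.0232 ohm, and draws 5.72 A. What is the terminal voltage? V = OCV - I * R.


IR drop = 5.72 * 0.0232 = 0.1327 V
V = 4.012 - 0.1327 = 3.879 V

3.879 V


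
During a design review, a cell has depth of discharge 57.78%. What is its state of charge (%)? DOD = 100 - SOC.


SOC = 100 - DOD = 100 - 57.78 = 42.22%

42.22%


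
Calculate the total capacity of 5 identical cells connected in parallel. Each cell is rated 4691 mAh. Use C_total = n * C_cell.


Convert: C_cell = 4691 mAh = 4.691 Ah
C_total = 5 * 4.691 = 23.455 Ah

23.455 Ah


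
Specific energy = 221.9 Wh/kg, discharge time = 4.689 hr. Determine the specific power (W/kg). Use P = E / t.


P_specific = E / t = 221.9 / 4.689 = 47.32 W/kg

47.32 W/kg


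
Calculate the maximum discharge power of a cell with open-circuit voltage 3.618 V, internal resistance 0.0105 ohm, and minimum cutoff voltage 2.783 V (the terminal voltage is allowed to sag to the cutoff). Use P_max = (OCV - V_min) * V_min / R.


dV = OCV - V_min = 0.835 V (so I_max = dV / R)
P_max = dV * V_min / R = 0.835 * 2.783 / 0.0105 = 221.3 W

221.3 W


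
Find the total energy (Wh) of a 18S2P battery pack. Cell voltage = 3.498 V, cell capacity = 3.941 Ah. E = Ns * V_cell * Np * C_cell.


V_pack = 18 * 3.498 = 62.964 V
C_pack = 2 * 3.941 = 7.882 Ah
E = V_pack * C_pack = 62.964 * 7.882 = 496.3 Wh

496.3 Wh


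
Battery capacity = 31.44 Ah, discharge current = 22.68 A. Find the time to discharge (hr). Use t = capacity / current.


Runtime = 31.44 Ah / 22.68 A = 1.386 hr

1.386 hr


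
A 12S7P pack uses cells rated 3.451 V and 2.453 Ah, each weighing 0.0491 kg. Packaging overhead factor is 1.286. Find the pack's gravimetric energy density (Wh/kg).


Step 1: V_pack = 12 * 3.451 = 41.412 V
Step 2: C_pack = 7 * 2.453 = 17.171 Ah
Step 3: E_pack = V_pack * C_pack = 41.412 * 17.171 = 711.09 Wh
Step 4: m_pack = 12 * 7 * 0.0491 * 1.286 = 5.304 kg
Step 5: ED = E_pack / m_pack = 711.09 / 5.304 = 134.1 Wh/kg

134.1 Wh/kg


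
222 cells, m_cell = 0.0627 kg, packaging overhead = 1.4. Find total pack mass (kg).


Cell mass sum = 222 * 0.0627 = 13.919 kg
With overhead 1.4: m_pack = 13.919 * 1.4 = 19.49 kg

19.49 kg


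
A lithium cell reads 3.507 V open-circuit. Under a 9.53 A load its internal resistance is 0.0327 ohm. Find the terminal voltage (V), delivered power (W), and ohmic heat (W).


Step 1: V_terminal = OCV - I*R = 3.507 - 9.53 * 0.0327 = 3.1954 V
Step 2: P_out = V_terminal * I = 3.1954 * 9.53 = 30.45 W
Step 3: Q = I^2 * R = 9.53^2 * 0.0327 = 2.970 W

V=3.1954 V, P=30.45 W, Q=2.970 W


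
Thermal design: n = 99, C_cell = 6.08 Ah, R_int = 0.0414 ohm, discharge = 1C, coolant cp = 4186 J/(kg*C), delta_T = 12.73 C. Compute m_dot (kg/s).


Step 1: I = 1 * 6.08 = 6.08 A
Step 2: Q_cell = I^2 * R = 6.08^2 * 0.0414 = 1.5304 W
Step 3: Q_total = 99 * 1.5304 = 151.51 W
Step 4: m_dot = Q_total / (cp * dT) = 151.51 / (4186 * 12.73) = 0.002843 kg/s

0.002843 kg/s


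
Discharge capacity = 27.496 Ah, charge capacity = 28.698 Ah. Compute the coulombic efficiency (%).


Coulombic efficiency = 27.496/28.698 * 100% = 95.81%

95.81%


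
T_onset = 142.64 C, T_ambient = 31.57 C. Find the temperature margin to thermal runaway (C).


margin = T_onset - T_ambient = 142.64 - 31.57 = 111.07 C

111.07 C


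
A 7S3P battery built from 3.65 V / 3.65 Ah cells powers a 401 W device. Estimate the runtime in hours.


Step 1: E_pack = Ns * V_cell * Np * C_cell = 7 * 3.65 * 3 * 3.65 = 279.77 Wh
Step 2: t = E_pack / P = 279.77 / 401 = 0.6977 hr

0.6977 hr


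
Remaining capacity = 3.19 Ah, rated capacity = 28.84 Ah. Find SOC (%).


SOC = (remaining / total) * 100 = (3.19 / 28.84) * 100 = 11.06%

11.06%


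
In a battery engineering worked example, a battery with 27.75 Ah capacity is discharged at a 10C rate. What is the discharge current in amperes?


At 10C: I = 10 * 27.75 Ah = 277.5 A

277.5 A


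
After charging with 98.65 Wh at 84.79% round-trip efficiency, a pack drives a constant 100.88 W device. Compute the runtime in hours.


Step 1: E_discharge = eta/100 * E_charge = 84.79/100 * 98.65 = 83.645 Wh
Step 2: t = E_discharge / P = 83.645 / 100.88 = 0.8292 hr

0.8292 hr


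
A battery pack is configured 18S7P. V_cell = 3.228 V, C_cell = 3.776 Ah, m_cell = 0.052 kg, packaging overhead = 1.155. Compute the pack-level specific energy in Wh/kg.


Step 1: V_pack = 18 * 3.228 = 58.104 V
Step 2: C_pack = 7 * 3.776 = 26.432 Ah
Step 3: E_pack = V_pack * C_pack = 58.104 * 26.432 = 1535.8 Wh
Step 4: m_pack = 18 * 7 * 0.052 * 1.155 = 7.5676 kg
Step 5: ED = E_pack / m_pack = 1535.8 / 7.5676 = 202.9 Wh/kg

202.9 Wh/kg


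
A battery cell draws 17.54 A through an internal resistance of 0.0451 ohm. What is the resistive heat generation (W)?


I^2 = 307.65
Q = 307.65 * 0.0451 = 13.88 W

13.88 W


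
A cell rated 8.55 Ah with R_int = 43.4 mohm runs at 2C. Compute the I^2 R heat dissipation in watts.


Convert: R = 43.4 mohm = 0.0434 ohm
Step 1: I = C_rate * capacity = 2 * 8.55 = 17.1 A
Step 2: Q = I^2 * R = 17.1^2 * 0.0434 = 292.41 * 0.0434 = 12.69 W

12.69 W


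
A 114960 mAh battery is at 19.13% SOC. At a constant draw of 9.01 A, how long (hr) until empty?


Convert: C_total = 114960 mAh = 114.96 Ah
Step 1: remaining = SOC/100 * C_total = 19.13/100 * 114.96 = 21.992 Ah
Step 2: t = remaining / I = 21.992 / 9.01 = 2.441 hr

2.441 hr


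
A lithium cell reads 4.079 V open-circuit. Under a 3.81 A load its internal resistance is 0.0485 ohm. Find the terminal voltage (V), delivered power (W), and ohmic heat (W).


Step 1: V_terminal = OCV - I*R = 4.079 - 3.81 * 0.0485 = 3.8942 V
Step 2: P_out = V_terminal * I = 3.8942 * 3.81 = 14.84 W
Step 3: Q = I^2 * R = 3.81^2 * 0.0485 = 0.7040 W

V=3.8942 V, P=14.84 W, Q=0.7040 W


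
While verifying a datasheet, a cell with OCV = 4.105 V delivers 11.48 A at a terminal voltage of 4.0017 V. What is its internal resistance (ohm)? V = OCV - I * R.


R = (OCV - V) / I = (4.105 - 4.0017) / 11.48 = 0.008998 ohm

0.008998 ohm


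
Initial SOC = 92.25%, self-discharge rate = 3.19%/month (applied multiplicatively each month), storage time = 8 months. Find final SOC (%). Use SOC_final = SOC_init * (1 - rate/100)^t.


Monthly retention factor = 1 - 3.19/100 = 0.9681
Over 8 months: factor^8 = 0.77155
SOC_final = 92.25 * 0.77155 = 71.18%

71.18%
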